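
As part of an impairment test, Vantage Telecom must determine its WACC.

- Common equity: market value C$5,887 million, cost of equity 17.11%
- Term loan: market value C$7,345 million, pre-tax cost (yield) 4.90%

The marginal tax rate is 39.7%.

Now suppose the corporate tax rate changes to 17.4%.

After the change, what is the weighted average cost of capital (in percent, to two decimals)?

After the change:
Total capital V = 5887 + 7345 = 13232.
Equity: weight = 5887/13232 = 0.4449; cost = 17.11%.
Term loan: weight = 7345/13232 = 0.5551; after-tax cost = 4.9% × (1 − 17.4%) = 4.0474%.
WACC = 0.4449 × 17.1100% + 0.5551 × 4.0474% = 9.8590%.

9.86%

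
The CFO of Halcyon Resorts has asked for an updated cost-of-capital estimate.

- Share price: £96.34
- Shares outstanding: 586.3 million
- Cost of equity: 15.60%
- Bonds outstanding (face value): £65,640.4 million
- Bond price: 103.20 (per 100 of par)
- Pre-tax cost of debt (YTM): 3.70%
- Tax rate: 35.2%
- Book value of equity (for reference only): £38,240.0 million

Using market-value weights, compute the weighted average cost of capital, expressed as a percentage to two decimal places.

Market value of equity E = 96.34 × 586.3m = 56484.142m. Market value of debt D = 65640.4m × 103.2/100 = 67740.8928m.
Total capital V = 56484.142 + 67740.8928 = 124225.0348.
Equity: weight = 56484.142/124225.0348 = 0.4547; cost = 15.6%.
Bonds outstanding: weight = 67740.8928/124225.0348 = 0.5453; after-tax cost = 3.7% × (1 − 35.2%) = 2.3976%.
WACC = 0.4547 × 15.6000% + 0.5453 × 2.3976% = 8.4006%.

8.40%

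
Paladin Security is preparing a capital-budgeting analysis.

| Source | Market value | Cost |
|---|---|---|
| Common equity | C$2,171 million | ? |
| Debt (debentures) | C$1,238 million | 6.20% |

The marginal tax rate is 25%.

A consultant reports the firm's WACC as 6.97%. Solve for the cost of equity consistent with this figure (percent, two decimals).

Total capital V = 2171 + 1238 = 3409.
Equity weight = 2171/3409 = 0.6368.
Debentures weight = 1238/3409 = 0.3632.
Debt contribution = 0.3632 × 6.2% × (1 − 25%) = 1.6887%.
Required equity contribution = 6.97% − 1.6887% = 5.2813%.
Re = 5.2813% / 0.6368 = 8.2930%.

8.29%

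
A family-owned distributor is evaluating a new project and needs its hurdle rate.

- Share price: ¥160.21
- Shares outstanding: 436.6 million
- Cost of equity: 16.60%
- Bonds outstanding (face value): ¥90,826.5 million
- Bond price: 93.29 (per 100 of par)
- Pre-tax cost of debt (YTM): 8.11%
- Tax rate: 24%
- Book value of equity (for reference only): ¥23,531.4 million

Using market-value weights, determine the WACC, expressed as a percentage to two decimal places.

Market value of equity E = 160.21 × 436.6m = 69947.686m. Market value of debt D = 90826.5m × 93.29/100 = 84732.04185m.
Total capital V = 69947.686 + 84732.04185 = 154679.72785.
Equity: weight = 69947.686/154679.72785 = 0.4522; cost = 16.6%.
Bonds outstanding: weight = 84732.04185/154679.72785 = 0.5478; after-tax cost = 8.11% × (1 − 24%) = 6.1636%.
WACC = 0.4522 × 16.6000% + 0.5478 × 6.1636% = 10.8830%.

10.88%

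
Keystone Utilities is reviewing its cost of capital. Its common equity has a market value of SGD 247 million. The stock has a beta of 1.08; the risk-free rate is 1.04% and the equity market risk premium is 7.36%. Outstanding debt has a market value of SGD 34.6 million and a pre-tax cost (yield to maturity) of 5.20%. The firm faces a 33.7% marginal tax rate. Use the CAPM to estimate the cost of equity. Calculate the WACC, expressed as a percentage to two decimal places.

Cost of equity via CAPM: Re = 1.04% + 1.08 × 7.36% = 8.9888%.
Total capital V = 247 + 34.6 = 281.6.
Equity: weight = 247/281.6 = 0.8771; cost = 8.9888%.
Debt: weight = 34.6/281.6 = 0.1229; after-tax cost = 5.2% × (1 − 33.7%) = 3.4476%.
WACC = 0.8771 × 8.9888% + 0.1229 × 3.4476% = 8.3080%.

8.31%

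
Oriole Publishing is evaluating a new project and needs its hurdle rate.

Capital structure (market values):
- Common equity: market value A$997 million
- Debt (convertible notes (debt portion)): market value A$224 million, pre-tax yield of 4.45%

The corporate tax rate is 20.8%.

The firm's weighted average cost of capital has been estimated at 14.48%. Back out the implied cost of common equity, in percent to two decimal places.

16.94%

Total capital V = 997 + 224 = 1221.
Equity weight = 997/1221 = 0.8165.
Convertible notes (debt portion) weight = 224/1221 = 0.1835.
Debt contribution = 0.1835 × 4.45% × (1 − 20.8%) = 0.6466%.
Required equity contribution = 14.48% − 0.6466% = 13.8334%.
Re = 13.8334% / 0.8165 = 16.9414%.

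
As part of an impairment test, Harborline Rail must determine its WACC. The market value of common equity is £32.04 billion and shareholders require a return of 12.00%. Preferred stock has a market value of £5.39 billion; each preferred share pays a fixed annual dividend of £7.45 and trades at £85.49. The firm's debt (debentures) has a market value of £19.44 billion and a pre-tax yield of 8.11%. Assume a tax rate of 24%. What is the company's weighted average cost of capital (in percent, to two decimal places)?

Cost of preferred: Rp = 7.45 / 85.49 = 8.7145%.
Total capital V = 32.04 + 5.39 + 19.44 = 56.87.
Equity: weight = 32.04/56.87 = 0.5634; cost = 12%.
Preferred: weight = 5.39/56.87 = 0.0948; cost = 8.7145%.
Debentures: weight = 19.44/56.87 = 0.3418; after-tax cost = 8.11% × (1 − 24%) = 6.1636%.
WACC = 0.5634 × 12.0000% + 0.0948 × 8.7145% + 0.3418 × 6.1636% = 9.6935%.

9.69%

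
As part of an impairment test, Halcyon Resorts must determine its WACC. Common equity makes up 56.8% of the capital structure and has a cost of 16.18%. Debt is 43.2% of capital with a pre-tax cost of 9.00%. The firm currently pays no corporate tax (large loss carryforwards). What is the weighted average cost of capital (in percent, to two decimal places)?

After-tax cost of debt = 9% × (1 − 0%) = 9.0000%.
WACC = 0.568 × 16.1800% + 0.432 × 9.0000% = 13.0782%.

13.08%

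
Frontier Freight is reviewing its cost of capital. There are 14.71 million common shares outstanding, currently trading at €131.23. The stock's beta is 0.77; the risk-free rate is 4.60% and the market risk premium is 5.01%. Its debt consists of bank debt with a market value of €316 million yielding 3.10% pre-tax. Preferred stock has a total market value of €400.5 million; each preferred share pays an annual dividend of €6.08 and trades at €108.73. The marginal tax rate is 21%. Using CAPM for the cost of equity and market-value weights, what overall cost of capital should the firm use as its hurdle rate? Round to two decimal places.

7.31%

Cost of equity via CAPM: Re = 4.6% + 0.77 × 5.01% = 8.4577%.
Cost of preferred: Rp = 6.08 / 108.73 = 5.5918%.
Market value of equity E = 131.23 × 14.71m = 1930.3933m.
Total capital V = 1930.3933 + 400.5 + 316 = 2646.8933.
Equity: weight = 1930.3933/2646.8933 = 0.7293; cost = 8.4577%.
Preferred: weight = 400.5/2646.8933 = 0.1513; cost = 5.5918%.
Bank debt: weight = 316/2646.8933 = 0.1194; after-tax cost = 3.1% × (1 − 21%) = 2.4490%.
WACC = 0.7293 × 8.4577% + 0.1513 × 5.5918% + 0.1194 × 2.4490% = 7.3067%.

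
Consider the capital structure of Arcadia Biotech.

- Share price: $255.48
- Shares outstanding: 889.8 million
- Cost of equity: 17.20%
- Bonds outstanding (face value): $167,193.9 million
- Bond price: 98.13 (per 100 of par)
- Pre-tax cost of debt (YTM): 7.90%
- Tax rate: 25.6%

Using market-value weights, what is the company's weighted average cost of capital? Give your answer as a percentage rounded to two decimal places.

Market value of equity E = 255.48 × 889.8m = 227326.104m. Market value of debt D = 167193.9m × 98.13/100 = 164067.37407m.
Total capital V = 227326.104 + 164067.37407 = 391393.47807.
Equity: weight = 227326.104/391393.47807 = 0.5808; cost = 17.2%.
Bonds outstanding: weight = 164067.37407/391393.47807 = 0.4192; after-tax cost = 7.9% × (1 − 25.6%) = 5.8776%.
WACC = 0.5808 × 17.2000% + 0.4192 × 5.8776% = 12.4538%.

12.45%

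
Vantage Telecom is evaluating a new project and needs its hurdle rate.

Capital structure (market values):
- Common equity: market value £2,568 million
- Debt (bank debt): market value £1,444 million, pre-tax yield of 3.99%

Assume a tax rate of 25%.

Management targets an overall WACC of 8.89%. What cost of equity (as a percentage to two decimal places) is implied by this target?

12.21%

Total capital V = 2568 + 1444 = 4012.
Equity weight = 2568/4012 = 0.6401.
Bank debt weight = 1444/4012 = 0.3599.
Debt contribution = 0.3599 × 3.99% × (1 − 25%) = 1.0771%.
Required equity contribution = 8.89% − 1.0771% = 7.8129%.
Re = 7.8129% / 0.6401 = 12.2062%.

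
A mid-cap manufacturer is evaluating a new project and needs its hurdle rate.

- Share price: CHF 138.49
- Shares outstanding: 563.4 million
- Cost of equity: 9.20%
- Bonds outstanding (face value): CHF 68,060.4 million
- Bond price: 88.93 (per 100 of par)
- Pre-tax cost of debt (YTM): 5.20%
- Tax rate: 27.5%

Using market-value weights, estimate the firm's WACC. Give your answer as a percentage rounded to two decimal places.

6.83%

Market value of equity E = 138.49 × 563.4m = 78025.266m. Market value of debt D = 68060.4m × 88.93/100 = 60526.11372m.
Total capital V = 78025.266 + 60526.11372 = 138551.37972.
Equity: weight = 78025.266/138551.37972 = 0.5632; cost = 9.2%.
Bonds outstanding: weight = 60526.11372/138551.37972 = 0.4368; after-tax cost = 5.2% × (1 − 27.5%) = 3.7700%.
WACC = 0.5632 × 9.2000% + 0.4368 × 3.7700% = 6.8279%.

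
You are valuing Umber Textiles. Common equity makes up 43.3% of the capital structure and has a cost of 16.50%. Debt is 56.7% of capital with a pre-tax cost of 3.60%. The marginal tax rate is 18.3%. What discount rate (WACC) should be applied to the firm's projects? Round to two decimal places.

After-tax cost of debt = 3.6% × (1 − 18.3%) = 2.9412%.
WACC = 0.433 × 16.5000% + 0.567 × 2.9412% = 8.8122%.

8.81%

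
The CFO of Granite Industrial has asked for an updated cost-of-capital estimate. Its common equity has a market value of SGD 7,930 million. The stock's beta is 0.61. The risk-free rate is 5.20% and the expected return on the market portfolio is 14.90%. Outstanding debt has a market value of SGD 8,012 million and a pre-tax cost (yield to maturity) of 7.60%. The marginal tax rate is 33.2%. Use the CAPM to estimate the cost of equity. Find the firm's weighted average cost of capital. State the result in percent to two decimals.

Market risk premium = 14.9% − 5.2% = 9.7%.
Cost of equity via CAPM: Re = 5.2% + 0.61 × 9.7% = 11.1170%.
Total capital V = 7930 + 8012 = 15942.
Equity: weight = 7930/15942 = 0.4974; cost = 11.117%.
Debt: weight = 8012/15942 = 0.5026; after-tax cost = 7.6% × (1 − 33.2%) = 5.0768%.
WACC = 0.4974 × 11.1170% + 0.5026 × 5.0768% = 8.0814%.

8.08%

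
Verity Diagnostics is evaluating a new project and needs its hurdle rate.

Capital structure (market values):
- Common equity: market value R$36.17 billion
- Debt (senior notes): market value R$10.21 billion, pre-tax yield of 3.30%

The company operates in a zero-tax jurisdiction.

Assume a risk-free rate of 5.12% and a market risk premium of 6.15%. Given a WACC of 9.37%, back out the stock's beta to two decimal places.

Total capital V = 36.17 + 10.21 = 46.38.
Equity weight = 36.17/46.38 = 0.7799.
Senior notes weight = 10.21/46.38 = 0.2201.
Debt contribution = 0.2201 × 3.3% × (1 − 0%) = 0.7265%.
Required equity contribution = 9.37% − 0.7265% = 8.6435%  ⇒  Re = 11.0834%.
CAPM: 11.0834% = 5.12% + β × 6.15%  ⇒  β = 0.9697.

0.97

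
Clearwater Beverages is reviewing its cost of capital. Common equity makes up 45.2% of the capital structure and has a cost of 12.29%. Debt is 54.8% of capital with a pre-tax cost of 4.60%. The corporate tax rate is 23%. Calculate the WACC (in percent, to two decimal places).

After-tax cost of debt = 4.6% × (1 − 23%) = 3.5420%.
WACC = 0.452 × 12.2900% + 0.548 × 3.5420% = 7.4961%.

7.50%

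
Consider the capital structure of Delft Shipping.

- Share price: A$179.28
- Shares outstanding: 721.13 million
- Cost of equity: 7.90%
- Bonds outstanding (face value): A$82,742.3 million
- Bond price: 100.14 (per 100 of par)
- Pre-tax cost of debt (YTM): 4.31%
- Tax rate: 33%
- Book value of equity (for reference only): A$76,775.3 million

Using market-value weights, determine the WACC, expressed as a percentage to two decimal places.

5.94%

Market value of equity E = 179.28 × 721.13m = 129284.1864m. Market value of debt D = 82742.3m × 100.14/100 = 82858.13922m.
Total capital V = 129284.1864 + 82858.13922 = 212142.32562.
Equity: weight = 129284.1864/212142.32562 = 0.6094; cost = 7.9%.
Bonds outstanding: weight = 82858.13922/212142.32562 = 0.3906; after-tax cost = 4.31% × (1 − 33%) = 2.8877%.
WACC = 0.6094 × 7.9000% + 0.3906 × 2.8877% = 5.9423%.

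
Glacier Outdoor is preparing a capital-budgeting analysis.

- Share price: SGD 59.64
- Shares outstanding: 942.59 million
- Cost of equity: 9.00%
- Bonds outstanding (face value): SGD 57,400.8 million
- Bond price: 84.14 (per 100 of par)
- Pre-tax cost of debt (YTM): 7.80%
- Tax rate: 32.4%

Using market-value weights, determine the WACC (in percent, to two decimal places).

Market value of equity E = 59.64 × 942.59m = 56216.0676m. Market value of debt D = 57400.8m × 84.14/100 = 48297.03312m.
Total capital V = 56216.0676 + 48297.03312 = 104513.10072.
Equity: weight = 56216.0676/104513.10072 = 0.5379; cost = 9%.
Bonds outstanding: weight = 48297.03312/104513.10072 = 0.4621; after-tax cost = 7.8% × (1 − 32.4%) = 5.2728%.
WACC = 0.5379 × 9.0000% + 0.4621 × 5.2728% = 7.2776%.

7.28%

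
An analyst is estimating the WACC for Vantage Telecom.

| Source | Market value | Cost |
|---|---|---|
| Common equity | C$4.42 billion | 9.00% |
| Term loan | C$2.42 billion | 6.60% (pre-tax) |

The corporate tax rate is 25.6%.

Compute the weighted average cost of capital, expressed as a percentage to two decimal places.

Total capital V = 4.42 + 2.42 = 6.84.
Equity: weight = 4.42/6.84 = 0.6462; cost = 9%.
Term loan: weight = 2.42/6.84 = 0.3538; after-tax cost = 6.6% × (1 − 25.6%) = 4.9104%.
WACC = 0.6462 × 9.0000% + 0.3538 × 4.9104% = 7.5531%.

7.55%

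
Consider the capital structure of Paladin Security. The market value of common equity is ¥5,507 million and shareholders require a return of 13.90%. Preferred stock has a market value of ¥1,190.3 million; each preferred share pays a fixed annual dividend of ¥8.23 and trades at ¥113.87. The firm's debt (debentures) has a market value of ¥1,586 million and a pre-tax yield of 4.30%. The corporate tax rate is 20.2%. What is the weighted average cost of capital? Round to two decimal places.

Cost of preferred: Rp = 8.23 / 113.87 = 7.2275%.
Total capital V = 5507 + 1190.3 + 1586 = 8283.3.
Equity: weight = 5507/8283.3 = 0.6648; cost = 13.9%.
Preferred: weight = 1190.3/8283.3 = 0.1437; cost = 7.2275%.
Debentures: weight = 1586/8283.3 = 0.1915; after-tax cost = 4.3% × (1 − 20.2%) = 3.4314%.
WACC = 0.6648 × 13.9000% + 0.1437 × 7.2275% + 0.1915 × 3.4314% = 10.9368%.

10.94%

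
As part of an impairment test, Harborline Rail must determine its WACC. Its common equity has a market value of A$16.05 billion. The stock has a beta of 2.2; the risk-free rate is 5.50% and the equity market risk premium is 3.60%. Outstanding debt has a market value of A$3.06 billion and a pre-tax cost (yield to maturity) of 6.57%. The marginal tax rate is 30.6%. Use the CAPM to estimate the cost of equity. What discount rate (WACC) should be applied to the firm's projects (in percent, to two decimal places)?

12.00%

Cost of equity via CAPM: Re = 5.5% + 2.2 × 3.6% = 13.4200%.
Total capital V = 16.05 + 3.06 = 19.11.
Equity: weight = 16.05/19.11 = 0.8399; cost = 13.42%.
Debt: weight = 3.06/19.11 = 0.1601; after-tax cost = 6.57% × (1 − 30.6%) = 4.5596%.
WACC = 0.8399 × 13.4200% + 0.1601 × 4.5596% = 12.0012%.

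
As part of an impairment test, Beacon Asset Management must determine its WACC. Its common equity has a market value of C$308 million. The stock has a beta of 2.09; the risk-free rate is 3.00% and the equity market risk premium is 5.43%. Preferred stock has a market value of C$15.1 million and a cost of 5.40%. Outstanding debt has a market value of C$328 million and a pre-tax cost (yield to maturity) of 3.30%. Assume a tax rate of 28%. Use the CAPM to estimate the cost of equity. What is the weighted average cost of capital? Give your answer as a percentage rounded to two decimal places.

Cost of equity via CAPM: Re = 3.0% + 2.09 × 5.43% = 14.3487%.
Total capital V = 308 + 15.1 + 328 = 651.1.
Equity: weight = 308/651.1 = 0.4730; cost = 14.3487%.
Preferred: weight = 15.1/651.1 = 0.0232; cost = 5.4%.
Debt: weight = 328/651.1 = 0.5038; after-tax cost = 3.3% × (1 − 28%) = 2.3760%.
WACC = 0.4730 × 14.3487% + 0.0232 × 5.4000% + 0.5038 × 2.3760% = 8.1098%.

8.11%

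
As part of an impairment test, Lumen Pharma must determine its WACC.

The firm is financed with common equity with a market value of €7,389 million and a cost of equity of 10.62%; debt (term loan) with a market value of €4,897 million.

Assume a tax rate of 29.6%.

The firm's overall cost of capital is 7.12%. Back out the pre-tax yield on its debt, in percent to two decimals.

2.61%

Total capital V = 7389 + 4897 = 12286.
Equity weight = 7389/12286 = 0.6014.
Term loan weight = 4897/12286 = 0.3986.
Equity contribution = 0.6014 × 10.62% = 6.3870%.
Remaining for debt = 7.12% − 6.3870% = 0.7330%.
Rd × (1 − 29.6%) × 0.3986 = 0.7330%  ⇒  Rd = 2.6121%.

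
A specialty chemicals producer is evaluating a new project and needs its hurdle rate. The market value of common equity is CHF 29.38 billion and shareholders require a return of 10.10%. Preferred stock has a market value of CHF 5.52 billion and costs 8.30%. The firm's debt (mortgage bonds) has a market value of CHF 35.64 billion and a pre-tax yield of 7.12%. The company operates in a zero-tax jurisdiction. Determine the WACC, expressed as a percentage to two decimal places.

Total capital V = 29.38 + 5.52 + 35.64 = 70.54.
Equity: weight = 29.38/70.54 = 0.4165; cost = 10.1%.
Preferred: weight = 5.52/70.54 = 0.0783; cost = 8.3%.
Mortgage bonds: weight = 35.64/70.54 = 0.5052; after-tax cost = 7.12% × (1 − 0%) = 7.1200%.
WACC = 0.4165 × 10.1000% + 0.0783 × 8.3000% + 0.5052 × 7.1200% = 8.4535%.

8.45%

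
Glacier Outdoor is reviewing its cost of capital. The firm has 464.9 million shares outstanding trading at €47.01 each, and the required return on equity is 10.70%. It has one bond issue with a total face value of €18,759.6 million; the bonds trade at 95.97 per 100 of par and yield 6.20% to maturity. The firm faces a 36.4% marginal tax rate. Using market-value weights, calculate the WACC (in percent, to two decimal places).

Market value of equity E = 47.01 × 464.9m = 21854.949m. Market value of debt D = 18759.6m × 95.97/100 = 18003.58812m.
Total capital V = 21854.949 + 18003.58812 = 39858.53712.
Equity: weight = 21854.949/39858.53712 = 0.5483; cost = 10.7%.
Bonds outstanding: weight = 18003.58812/39858.53712 = 0.4517; after-tax cost = 6.2% × (1 − 36.4%) = 3.9432%.
WACC = 0.5483 × 10.7000% + 0.4517 × 3.9432% = 7.6480%.

7.65%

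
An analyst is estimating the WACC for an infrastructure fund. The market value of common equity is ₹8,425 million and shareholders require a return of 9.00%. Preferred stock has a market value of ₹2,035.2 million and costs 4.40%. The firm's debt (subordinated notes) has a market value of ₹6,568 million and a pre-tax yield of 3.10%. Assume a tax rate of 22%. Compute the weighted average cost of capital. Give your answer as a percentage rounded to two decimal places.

5.91%

Total capital V = 8425 + 2035.2 + 6568 = 17028.2.
Equity: weight = 8425/17028.2 = 0.4948; cost = 9%.
Preferred: weight = 2035.2/17028.2 = 0.1195; cost = 4.4%.
Subordinated notes: weight = 6568/17028.2 = 0.3857; after-tax cost = 3.1% × (1 − 22%) = 2.4180%.
WACC = 0.4948 × 9.0000% + 0.1195 × 4.4000% + 0.3857 × 2.4180% = 5.9114%.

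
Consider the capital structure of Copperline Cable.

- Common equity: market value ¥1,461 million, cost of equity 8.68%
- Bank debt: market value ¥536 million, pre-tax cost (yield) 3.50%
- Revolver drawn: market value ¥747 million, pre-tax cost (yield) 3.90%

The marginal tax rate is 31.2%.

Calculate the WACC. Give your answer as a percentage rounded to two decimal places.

Total capital V = 1461 + 536 + 747 = 2744.
Equity: weight = 1461/2744 = 0.5324; cost = 8.68%.
Bank debt: weight = 536/2744 = 0.1953; after-tax cost = 3.5% × (1 − 31.2%) = 2.4080%.
Revolver drawn: weight = 747/2744 = 0.2722; after-tax cost = 3.9% × (1 − 31.2%) = 2.6832%.
WACC = 0.5324 × 8.6800% + 0.1953 × 2.4080% + 0.2722 × 2.6832% = 5.8223%.

5.82%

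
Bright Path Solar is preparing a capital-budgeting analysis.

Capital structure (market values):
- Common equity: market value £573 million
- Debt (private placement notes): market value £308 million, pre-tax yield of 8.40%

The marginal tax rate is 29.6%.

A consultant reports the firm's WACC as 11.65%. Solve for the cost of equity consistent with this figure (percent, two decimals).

Total capital V = 573 + 308 = 881.
Equity weight = 573/881 = 0.6504.
Private placement notes weight = 308/881 = 0.3496.
Debt contribution = 0.3496 × 8.4% × (1 − 29.6%) = 2.0674%.
Required equity contribution = 11.65% − 2.0674% = 9.5826%.
Re = 9.5826% / 0.6504 = 14.7334%.

14.73%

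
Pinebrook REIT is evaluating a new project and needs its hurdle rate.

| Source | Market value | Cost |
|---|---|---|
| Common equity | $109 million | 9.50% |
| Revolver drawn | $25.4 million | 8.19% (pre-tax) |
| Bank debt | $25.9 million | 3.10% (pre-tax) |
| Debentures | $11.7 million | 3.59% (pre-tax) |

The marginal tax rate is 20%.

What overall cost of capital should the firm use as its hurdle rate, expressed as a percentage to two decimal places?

Total capital V = 109 + 25.4 + 25.9 + 11.7 = 172.
Equity: weight = 109/172 = 0.6337; cost = 9.5%.
Revolver drawn: weight = 25.4/172 = 0.1477; after-tax cost = 8.19% × (1 − 20%) = 6.5520%.
Bank debt: weight = 25.9/172 = 0.1506; after-tax cost = 3.1% × (1 − 20%) = 2.4800%.
Debentures: weight = 11.7/172 = 0.0680; after-tax cost = 3.59% × (1 − 20%) = 2.8720%.
WACC = 0.6337 × 9.5000% + 0.1477 × 6.5520% + 0.1506 × 2.4800% + 0.0680 × 2.8720% = 7.5567%.

7.56%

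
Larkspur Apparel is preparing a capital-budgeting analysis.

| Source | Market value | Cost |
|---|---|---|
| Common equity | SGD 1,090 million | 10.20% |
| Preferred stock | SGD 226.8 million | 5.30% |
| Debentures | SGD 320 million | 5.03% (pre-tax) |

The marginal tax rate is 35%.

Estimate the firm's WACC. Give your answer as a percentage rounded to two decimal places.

8.17%

Total capital V = 1090 + 226.8 + 320 = 1636.8.
Equity: weight = 1090/1636.8 = 0.6659; cost = 10.2%.
Preferred: weight = 226.8/1636.8 = 0.1386; cost = 5.3%.
Debentures: weight = 320/1636.8 = 0.1955; after-tax cost = 5.03% × (1 − 35%) = 3.2695%.
WACC = 0.6659 × 10.2000% + 0.1386 × 5.3000% + 0.1955 × 3.2695% = 8.1661%.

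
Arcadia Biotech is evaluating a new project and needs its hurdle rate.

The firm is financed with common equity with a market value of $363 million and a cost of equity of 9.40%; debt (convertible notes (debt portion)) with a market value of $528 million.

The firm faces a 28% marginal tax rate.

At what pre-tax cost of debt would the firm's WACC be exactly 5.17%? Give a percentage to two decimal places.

Total capital V = 363 + 528 = 891.
Equity weight = 363/891 = 0.4074.
Convertible notes (debt portion) weight = 528/891 = 0.5926.
Equity contribution = 0.4074 × 9.4% = 3.8296%.
Remaining for debt = 5.17% − 3.8296% = 1.3404%.
Rd × (1 − 28%) × 0.5926 = 1.3404%  ⇒  Rd = 3.1415%.

3.14%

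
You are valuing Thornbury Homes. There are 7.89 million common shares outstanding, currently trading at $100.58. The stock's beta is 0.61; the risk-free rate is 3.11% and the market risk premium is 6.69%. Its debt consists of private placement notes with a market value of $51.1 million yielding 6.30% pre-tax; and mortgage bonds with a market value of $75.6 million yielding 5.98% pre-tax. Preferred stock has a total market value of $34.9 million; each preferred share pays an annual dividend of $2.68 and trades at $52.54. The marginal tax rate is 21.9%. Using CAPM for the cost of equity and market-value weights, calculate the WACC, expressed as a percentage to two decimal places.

Cost of equity via CAPM: Re = 3.11% + 0.61 × 6.69% = 7.1909%.
Cost of preferred: Rp = 2.68 / 52.54 = 5.1009%.
Market value of equity E = 100.58 × 7.89m = 793.5762m.
Total capital V = 793.5762 + 34.9 + 51.1 + 75.6 = 955.1762.
Equity: weight = 793.5762/955.1762 = 0.8308; cost = 7.1909%.
Preferred: weight = 34.9/955.1762 = 0.0365; cost = 5.1009%.
Private placement notes: weight = 51.1/955.1762 = 0.0535; after-tax cost = 6.3% × (1 − 21.9%) = 4.9203%.
Mortgage bonds: weight = 75.6/955.1762 = 0.0791; after-tax cost = 5.98% × (1 − 21.9%) = 4.6704%.
WACC = 0.8308 × 7.1909% + 0.0365 × 5.1009% + 0.0535 × 4.9203% + 0.0791 × 4.6704% = 6.7936%.

6.79%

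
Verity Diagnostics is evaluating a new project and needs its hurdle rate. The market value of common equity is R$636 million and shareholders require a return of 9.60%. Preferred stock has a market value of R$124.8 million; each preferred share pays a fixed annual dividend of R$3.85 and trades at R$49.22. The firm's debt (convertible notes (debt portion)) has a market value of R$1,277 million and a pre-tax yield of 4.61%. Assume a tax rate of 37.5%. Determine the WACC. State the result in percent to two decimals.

5.28%

Cost of preferred: Rp = 3.85 / 49.22 = 7.8220%.
Total capital V = 636 + 124.8 + 1277 = 2037.8.
Equity: weight = 636/2037.8 = 0.3121; cost = 9.6%.
Preferred: weight = 124.8/2037.8 = 0.0612; cost = 7.822%.
Convertible notes (debt portion): weight = 1277/2037.8 = 0.6267; after-tax cost = 4.61% × (1 − 37.5%) = 2.8813%.
WACC = 0.3121 × 9.6000% + 0.0612 × 7.8220% + 0.6267 × 2.8813% = 5.2808%.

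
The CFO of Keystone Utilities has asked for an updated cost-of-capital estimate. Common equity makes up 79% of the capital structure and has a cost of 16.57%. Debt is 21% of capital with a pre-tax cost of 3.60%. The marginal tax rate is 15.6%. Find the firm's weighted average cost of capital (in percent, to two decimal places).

After-tax cost of debt = 3.6% × (1 − 15.6%) = 3.0384%.
WACC = 0.790 × 16.5700% + 0.210 × 3.0384% = 13.7284%.

13.73%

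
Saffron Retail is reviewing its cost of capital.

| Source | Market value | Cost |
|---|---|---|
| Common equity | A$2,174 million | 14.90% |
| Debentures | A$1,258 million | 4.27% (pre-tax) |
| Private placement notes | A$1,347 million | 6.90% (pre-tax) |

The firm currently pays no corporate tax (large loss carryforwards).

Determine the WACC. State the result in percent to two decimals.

Total capital V = 2174 + 1258 + 1347 = 4779.
Equity: weight = 2174/4779 = 0.4549; cost = 14.9%.
Debentures: weight = 1258/4779 = 0.2632; after-tax cost = 4.27% × (1 − 0%) = 4.2700%.
Private placement notes: weight = 1347/4779 = 0.2819; after-tax cost = 6.9% × (1 − 0%) = 6.9000%.
WACC = 0.4549 × 14.9000% + 0.2632 × 4.2700% + 0.2819 × 6.9000% = 9.8469%.

9.85%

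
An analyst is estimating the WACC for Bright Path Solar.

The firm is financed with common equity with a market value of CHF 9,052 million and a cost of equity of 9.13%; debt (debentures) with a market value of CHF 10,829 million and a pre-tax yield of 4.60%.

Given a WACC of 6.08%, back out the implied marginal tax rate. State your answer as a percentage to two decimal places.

23.25%

Total capital V = 9052 + 10829 = 19881.
Equity weight = 9052/19881 = 0.4553.
Debentures weight = 10829/19881 = 0.5447.
Equity contribution = 0.4553 × 9.13% = 4.1570%.
Debt contribution must be 6.08% − 4.1570% = 1.9230%.
0.5447 × 4.6% × (1 − T) = 1.9230%  ⇒  (1 − T) = 0.7675.
T = 23.2501%.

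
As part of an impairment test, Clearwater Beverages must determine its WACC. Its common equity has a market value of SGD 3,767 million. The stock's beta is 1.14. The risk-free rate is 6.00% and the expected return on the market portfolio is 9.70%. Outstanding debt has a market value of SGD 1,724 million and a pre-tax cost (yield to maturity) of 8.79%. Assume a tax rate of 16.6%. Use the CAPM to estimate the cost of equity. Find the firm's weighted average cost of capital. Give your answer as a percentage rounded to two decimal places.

9.31%

Market risk premium = 9.7% − 6.0% = 3.7%.
Cost of equity via CAPM: Re = 6.0% + 1.14 × 3.7% = 10.2180%.
Total capital V = 3767 + 1724 = 5491.
Equity: weight = 3767/5491 = 0.6860; cost = 10.218%.
Debt: weight = 1724/5491 = 0.3140; after-tax cost = 8.79% × (1 − 16.6%) = 7.3309%.
WACC = 0.6860 × 10.2180% + 0.3140 × 7.3309% = 9.3115%.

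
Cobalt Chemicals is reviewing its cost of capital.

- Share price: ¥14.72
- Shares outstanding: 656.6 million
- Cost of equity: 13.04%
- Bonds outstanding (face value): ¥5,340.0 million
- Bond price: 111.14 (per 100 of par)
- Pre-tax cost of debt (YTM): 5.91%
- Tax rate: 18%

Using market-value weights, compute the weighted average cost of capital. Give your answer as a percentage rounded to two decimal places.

9.92%

Market value of equity E = 14.72 × 656.6m = 9665.152m. Market value of debt D = 5340m × 111.14/100 = 5934.876m.
Total capital V = 9665.152 + 5934.876 = 15600.028.
Equity: weight = 9665.152/15600.028 = 0.6196; cost = 13.04%.
Bonds outstanding: weight = 5934.876/15600.028 = 0.3804; after-tax cost = 5.91% × (1 − 18%) = 4.8462%.
WACC = 0.6196 × 13.0400% + 0.3804 × 4.8462% = 9.9228%.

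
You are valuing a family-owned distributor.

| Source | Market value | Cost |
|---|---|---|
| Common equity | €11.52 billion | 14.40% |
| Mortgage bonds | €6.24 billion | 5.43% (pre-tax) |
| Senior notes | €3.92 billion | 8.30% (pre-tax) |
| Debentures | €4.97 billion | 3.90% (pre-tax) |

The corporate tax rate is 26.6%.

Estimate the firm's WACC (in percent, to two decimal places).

8.59%

Total capital V = 11.52 + 6.24 + 3.92 + 4.97 = 26.65.
Equity: weight = 11.52/26.65 = 0.4323; cost = 14.4%.
Mortgage bonds: weight = 6.24/26.65 = 0.2341; after-tax cost = 5.43% × (1 − 26.6%) = 3.9856%.
Senior notes: weight = 3.92/26.65 = 0.1471; after-tax cost = 8.3% × (1 − 26.6%) = 6.0922%.
Debentures: weight = 4.97/26.65 = 0.1865; after-tax cost = 3.9% × (1 − 26.6%) = 2.8626%.
WACC = 0.4323 × 14.4000% + 0.2341 × 3.9856% + 0.1471 × 6.0922% + 0.1865 × 2.8626% = 8.5879%.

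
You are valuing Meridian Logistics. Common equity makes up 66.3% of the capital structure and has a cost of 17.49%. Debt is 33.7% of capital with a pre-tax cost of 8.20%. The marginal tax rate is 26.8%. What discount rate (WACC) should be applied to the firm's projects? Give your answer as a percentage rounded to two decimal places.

13.62%

After-tax cost of debt = 8.2% × (1 − 26.8%) = 6.0024%.
WACC = 0.663 × 17.4900% + 0.337 × 6.0024% = 13.6187%.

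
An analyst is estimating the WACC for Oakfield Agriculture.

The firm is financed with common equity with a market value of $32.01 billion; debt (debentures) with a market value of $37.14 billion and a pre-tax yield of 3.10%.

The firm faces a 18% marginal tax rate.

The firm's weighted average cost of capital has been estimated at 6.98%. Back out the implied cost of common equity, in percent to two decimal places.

Total capital V = 32.01 + 37.14 = 69.15.
Equity weight = 32.01/69.15 = 0.4629.
Debentures weight = 37.14/69.15 = 0.5371.
Debt contribution = 0.5371 × 3.1% × (1 − 18%) = 1.3653%.
Required equity contribution = 6.98% − 1.3653% = 5.6147%.
Re = 5.6147% / 0.4629 = 12.1292%.

12.13%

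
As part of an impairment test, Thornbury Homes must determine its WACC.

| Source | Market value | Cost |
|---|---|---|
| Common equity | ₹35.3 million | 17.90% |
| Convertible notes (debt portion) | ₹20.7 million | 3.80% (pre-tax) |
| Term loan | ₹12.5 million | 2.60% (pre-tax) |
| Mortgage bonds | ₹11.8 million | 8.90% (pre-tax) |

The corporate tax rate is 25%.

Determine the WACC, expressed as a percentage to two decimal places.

Total capital V = 35.3 + 20.7 + 12.5 + 11.8 = 80.3.
Equity: weight = 35.3/80.3 = 0.4396; cost = 17.9%.
Convertible notes (debt portion): weight = 20.7/80.3 = 0.2578; after-tax cost = 3.8% × (1 − 25%) = 2.8500%.
Term loan: weight = 12.5/80.3 = 0.1557; after-tax cost = 2.6% × (1 − 25%) = 1.9500%.
Mortgage bonds: weight = 11.8/80.3 = 0.1469; after-tax cost = 8.9% × (1 − 25%) = 6.6750%.
WACC = 0.4396 × 17.9000% + 0.2578 × 2.8500% + 0.1557 × 1.9500% + 0.1469 × 6.6750% = 9.8880%.

9.89%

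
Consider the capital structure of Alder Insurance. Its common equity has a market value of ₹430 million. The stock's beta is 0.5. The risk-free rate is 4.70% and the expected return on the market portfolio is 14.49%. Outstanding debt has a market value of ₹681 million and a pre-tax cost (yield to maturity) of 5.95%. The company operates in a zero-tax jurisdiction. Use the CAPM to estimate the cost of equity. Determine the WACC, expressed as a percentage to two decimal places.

7.36%

Market risk premium = 14.49% − 4.7% = 9.79%.
Cost of equity via CAPM: Re = 4.7% + 0.5 × 9.79% = 9.5950%.
Total capital V = 430 + 681 = 1111.
Equity: weight = 430/1111 = 0.3870; cost = 9.595%.
Debt: weight = 681/1111 = 0.6130; after-tax cost = 5.95% × (1 − 0%) = 5.9500%.
WACC = 0.3870 × 9.5950% + 0.6130 × 5.9500% = 7.3608%.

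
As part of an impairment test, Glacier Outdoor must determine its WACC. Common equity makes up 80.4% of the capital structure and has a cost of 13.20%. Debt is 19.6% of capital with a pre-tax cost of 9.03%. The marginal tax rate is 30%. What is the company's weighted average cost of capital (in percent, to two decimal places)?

11.85%

After-tax cost of debt = 9.03% × (1 − 30%) = 6.3210%.
WACC = 0.804 × 13.2000% + 0.196 × 6.3210% = 11.8517%.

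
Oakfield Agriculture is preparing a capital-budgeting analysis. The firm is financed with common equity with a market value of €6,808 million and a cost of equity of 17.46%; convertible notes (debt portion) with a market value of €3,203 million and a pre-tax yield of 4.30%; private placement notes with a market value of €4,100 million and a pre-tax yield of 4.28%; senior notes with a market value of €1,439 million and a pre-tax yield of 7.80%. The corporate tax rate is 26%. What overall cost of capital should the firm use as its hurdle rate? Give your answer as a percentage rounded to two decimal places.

Total capital V = 6808 + 3203 + 4100 + 1439 = 15550.
Equity: weight = 6808/15550 = 0.4378; cost = 17.46%.
Convertible notes (debt portion): weight = 3203/15550 = 0.2060; after-tax cost = 4.3% × (1 − 26%) = 3.1820%.
Private placement notes: weight = 4100/15550 = 0.2637; after-tax cost = 4.28% × (1 − 26%) = 3.1672%.
Senior notes: weight = 1439/15550 = 0.0925; after-tax cost = 7.8% × (1 − 26%) = 5.7720%.
WACC = 0.4378 × 17.4600% + 0.2060 × 3.1820% + 0.2637 × 3.1672% + 0.0925 × 5.7720% = 9.6689%.

9.67%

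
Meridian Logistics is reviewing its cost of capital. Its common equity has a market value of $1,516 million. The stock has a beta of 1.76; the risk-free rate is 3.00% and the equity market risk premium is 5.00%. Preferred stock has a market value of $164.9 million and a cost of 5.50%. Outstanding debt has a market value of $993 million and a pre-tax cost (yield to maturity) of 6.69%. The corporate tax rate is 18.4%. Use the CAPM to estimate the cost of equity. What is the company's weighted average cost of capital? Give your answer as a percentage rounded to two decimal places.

9.06%

Cost of equity via CAPM: Re = 3.0% + 1.76 × 5.0% = 11.8000%.
Total capital V = 1516 + 164.9 + 993 = 2673.9.
Equity: weight = 1516/2673.9 = 0.5670; cost = 11.8%.
Preferred: weight = 164.9/2673.9 = 0.0617; cost = 5.5%.
Debt: weight = 993/2673.9 = 0.3714; after-tax cost = 6.69% × (1 − 18.4%) = 5.4590%.
WACC = 0.5670 × 11.8000% + 0.0617 × 5.5000% + 0.3714 × 5.4590% = 9.0567%.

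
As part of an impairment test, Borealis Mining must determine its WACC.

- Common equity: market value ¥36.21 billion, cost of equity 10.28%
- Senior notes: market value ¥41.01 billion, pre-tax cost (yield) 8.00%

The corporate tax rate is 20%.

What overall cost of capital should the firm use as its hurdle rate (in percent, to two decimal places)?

8.22%

Total capital V = 36.21 + 41.01 = 77.22.
Equity: weight = 36.21/77.22 = 0.4689; cost = 10.28%.
Senior notes: weight = 41.01/77.22 = 0.5311; after-tax cost = 8% × (1 − 20%) = 6.4000%.
WACC = 0.4689 × 10.2800% + 0.5311 × 6.4000% = 8.2194%.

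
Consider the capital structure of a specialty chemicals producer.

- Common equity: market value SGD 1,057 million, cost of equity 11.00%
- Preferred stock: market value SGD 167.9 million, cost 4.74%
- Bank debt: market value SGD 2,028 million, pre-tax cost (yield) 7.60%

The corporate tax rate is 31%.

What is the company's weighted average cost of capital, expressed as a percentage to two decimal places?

Total capital V = 1057 + 167.9 + 2028 = 3252.9.
Equity: weight = 1057/3252.9 = 0.3249; cost = 11%.
Preferred: weight = 167.9/3252.9 = 0.0516; cost = 4.74%.
Bank debt: weight = 2028/3252.9 = 0.6234; after-tax cost = 7.6% × (1 − 31%) = 5.2440%.
WACC = 0.3249 × 11.0000% + 0.0516 × 4.7400% + 0.6234 × 5.2440% = 7.0883%.

7.09%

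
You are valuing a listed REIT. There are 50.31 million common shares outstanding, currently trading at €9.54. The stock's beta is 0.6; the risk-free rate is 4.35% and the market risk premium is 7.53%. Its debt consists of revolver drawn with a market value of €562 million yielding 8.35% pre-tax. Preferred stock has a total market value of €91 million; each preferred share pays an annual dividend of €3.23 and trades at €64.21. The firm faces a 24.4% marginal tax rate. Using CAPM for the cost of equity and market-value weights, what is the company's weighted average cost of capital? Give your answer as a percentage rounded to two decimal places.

Cost of equity via CAPM: Re = 4.35% + 0.6 × 7.53% = 8.8680%.
Cost of preferred: Rp = 3.23 / 64.21 = 5.0304%.
Market value of equity E = 9.54 × 50.31m = 479.9574m.
Total capital V = 479.9574 + 91 + 562 = 1132.9574.
Equity: weight = 479.9574/1132.9574 = 0.4236; cost = 8.868%.
Preferred: weight = 91/1132.9574 = 0.0803; cost = 5.0304%.
Revolver drawn: weight = 562/1132.9574 = 0.4960; after-tax cost = 8.35% × (1 − 24.4%) = 6.3126%.
WACC = 0.4236 × 8.8680% + 0.0803 × 5.0304% + 0.4960 × 6.3126% = 7.2922%.

7.29%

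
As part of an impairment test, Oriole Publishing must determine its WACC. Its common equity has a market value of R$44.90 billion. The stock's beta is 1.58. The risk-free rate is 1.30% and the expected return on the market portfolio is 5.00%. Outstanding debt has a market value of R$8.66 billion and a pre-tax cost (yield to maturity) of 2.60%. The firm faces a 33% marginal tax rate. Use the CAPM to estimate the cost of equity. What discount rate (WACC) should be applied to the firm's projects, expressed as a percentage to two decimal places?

6.27%

Market risk premium = 5.0% − 1.3% = 3.7%.
Cost of equity via CAPM: Re = 1.3% + 1.58 × 3.7% = 7.1460%.
Total capital V = 44.9 + 8.66 = 53.56.
Equity: weight = 44.9/53.56 = 0.8383; cost = 7.146%.
Debt: weight = 8.66/53.56 = 0.1617; after-tax cost = 2.6% × (1 − 33%) = 1.7420%.
WACC = 0.8383 × 7.1460% + 0.1617 × 1.7420% = 6.2722%.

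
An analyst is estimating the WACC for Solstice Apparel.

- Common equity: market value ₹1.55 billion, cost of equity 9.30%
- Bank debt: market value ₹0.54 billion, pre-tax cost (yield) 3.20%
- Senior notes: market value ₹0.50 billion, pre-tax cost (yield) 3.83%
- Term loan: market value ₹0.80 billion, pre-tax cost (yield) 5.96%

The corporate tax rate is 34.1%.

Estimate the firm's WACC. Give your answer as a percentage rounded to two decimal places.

Total capital V = 1.55 + 0.54 + 0.5 + 0.8 = 3.39.
Equity: weight = 1.55/3.39 = 0.4572; cost = 9.3%.
Bank debt: weight = 0.54/3.39 = 0.1593; after-tax cost = 3.2% × (1 − 34.1%) = 2.1088%.
Senior notes: weight = 0.5/3.39 = 0.1475; after-tax cost = 3.83% × (1 − 34.1%) = 2.5240%.
Term loan: weight = 0.8/3.39 = 0.2360; after-tax cost = 5.96% × (1 − 34.1%) = 3.9276%.
WACC = 0.4572 × 9.3000% + 0.1593 × 2.1088% + 0.1475 × 2.5240% + 0.2360 × 3.9276% = 5.8873%.

5.89%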